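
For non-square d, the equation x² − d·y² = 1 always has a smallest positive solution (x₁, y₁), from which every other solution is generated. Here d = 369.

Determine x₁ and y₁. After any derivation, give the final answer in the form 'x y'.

8396801 437120

[19; 4,1,3,2,7,4,7,2,3,1,4,38] for √369; ℓ=12 ⇒ convergent index 11
step 0: (19, 1)  from 19·(1,0) + (0,1)
step 1: (77, 4)  from 4·(19,1) + (1,0)
step 2: (96, 5)  from 1·(77,4) + (19,1)
step 3: (365, 19)  from 3·(96,5) + (77,4)
step 4: (826, 43)  from 2·(365,19) + (96,5)
step 5: (6147, 320)  from 7·(826,43) + (365,19)
step 6: (25414, 1323)  from 4·(6147,320) + (826,43)
step 7: (184045, 9581)  from 7·(25414,1323) + (6147,320)
…
step 9: (1364557, 71036)  from 3·(393504,20485) + (184045,9581)
step 10: (1758061, 91521)  from 1·(1364557,71036) + (393504,20485)
step 11: (8396801, 437120)  from 4·(1758061,91521) + (1364557,71036)
(x₁, y₁) = (8396801, 437120);  8396801² − 369·437120² = 1 ✓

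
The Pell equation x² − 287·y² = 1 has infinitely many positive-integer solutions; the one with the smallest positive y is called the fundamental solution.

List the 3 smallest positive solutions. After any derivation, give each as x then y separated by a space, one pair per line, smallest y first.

288 17
165887 9792
95550624 5640175

√287 = [16; 1,15,1,32, …], period ℓ=4 (even) → k=3
step 0: (16, 1)  from 16·(1,0) + (0,1)
…
step 2: (271, 16)  from 15·(17,1) + (16,1)
step 3: (288, 17)  from 1·(271,16) + (17,1)
fundamental: x₁=288, y₁=17  (since 82944 − 287·289 = 1)
(288+17√287)^2 = 165887 + 9792√287
(288+17√287)^3 = 95550624 + 5640175√287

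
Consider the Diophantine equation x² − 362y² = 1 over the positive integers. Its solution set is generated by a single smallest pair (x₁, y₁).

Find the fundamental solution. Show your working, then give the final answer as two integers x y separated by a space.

723 38

d=362: √d = [19; 38] (ℓ=1, odd), read p_1/q_1
a_0=19:  p_0=19·1+0=19,  q_0=19·0+1=1
a_1=38:  p_1=38·19+1=723,  q_1=38·1+0=38
fundamental: x₁=723, y₁=38  (since 522729 − 362·1444 = 1)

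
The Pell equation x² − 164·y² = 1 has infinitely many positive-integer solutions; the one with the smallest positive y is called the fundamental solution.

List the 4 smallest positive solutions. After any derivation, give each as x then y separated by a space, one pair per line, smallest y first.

2049 160
8396801 655680
34410088449 2686976480
141012534067201 11011228959360

√164 = [12; 1,4,6,4,1,24, …], period ℓ=6 (even) → k=5
k=0  a_k=12  p_k/q_k = 12/1
k=1  a_k=1  p_k/q_k = 13/1
k=2  a_k=4  p_k/q_k = 64/5
…
k=4  a_k=4  p_k/q_k = 1652/129
k=5  a_k=1  p_k/q_k = 2049/160
→ (2049, 160).  Check: 2049²=4198401, 164·160²=4198400, difference 1.
(2049+160√164)^2 = 8396801 + 655680√164
(2049+160√164)^3 = 34410088449 + 2686976480√164
(2049+160√164)^4 = 141012534067201 + 11011228959360√164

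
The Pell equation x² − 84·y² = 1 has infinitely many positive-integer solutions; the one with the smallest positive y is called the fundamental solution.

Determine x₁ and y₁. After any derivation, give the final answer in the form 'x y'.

√84 → a₀=9, period (6,18); ℓ=2 even so k=1
k=0  a_k=9  p_k/q_k = 9/1
k=1  a_k=6  p_k/q_k = 55/6
fundamental: x₁=55, y₁=6  (since 3025 − 84·36 = 1)

55 6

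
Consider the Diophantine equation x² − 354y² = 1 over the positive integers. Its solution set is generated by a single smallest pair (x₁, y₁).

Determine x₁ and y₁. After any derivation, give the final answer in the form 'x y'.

[18; 1,4,2,2,18,2,2,4,1,36] for √354; ℓ=10 ⇒ convergent index 9
step 0: (18, 1)  from 18·(1,0) + (0,1)
…
step 3: (207, 11)  from 2·(94,5) + (19,1)
…
step 5: (9351, 497)  from 18·(508,27) + (207,11)
…
step 7: (47771, 2539)  from 2·(19210,1021) + (9351,497)
step 8: (210294, 11177)  from 4·(47771,2539) + (19210,1021)
step 9: (258065, 13716)  from 1·(210294,11177) + (47771,2539)
(x₁, y₁) = (258065, 13716);  258065² − 354·13716² = 1 ✓

258065 13716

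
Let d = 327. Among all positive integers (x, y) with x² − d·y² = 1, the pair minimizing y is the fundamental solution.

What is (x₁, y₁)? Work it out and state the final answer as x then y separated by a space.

217 12

[18; 12,36] for √327; ℓ=2 ⇒ convergent index 1
a_0=18:  p_0=18·1+0=18,  q_0=18·0+1=1
a_1=12:  p_1=12·18+1=217,  q_1=12·1+0=12
→ (217, 12).  Check: 217²=47089, 327·12²=47088, difference 1.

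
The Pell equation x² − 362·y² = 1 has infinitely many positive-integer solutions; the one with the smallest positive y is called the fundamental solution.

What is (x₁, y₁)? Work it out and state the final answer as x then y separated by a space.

√362 = [19; 38, …], period ℓ=1 (odd) → k=1
i=0: a=19 ⇒ p=19, q=1
i=1: a=38 ⇒ p=723, q=38
fundamental: x₁=723, y₁=38  (since 522729 − 362·1444 = 1)

723 38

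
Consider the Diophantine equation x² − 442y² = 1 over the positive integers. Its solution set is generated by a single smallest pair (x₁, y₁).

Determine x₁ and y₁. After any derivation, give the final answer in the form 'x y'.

d=442: √d = [21; 42] (ℓ=1, odd), read p_1/q_1
i=0: a=21 ⇒ p=21, q=1
i=1: a=42 ⇒ p=883, q=42
fundamental: x₁=883, y₁=42  (since 779689 − 442·1764 = 1)

883 42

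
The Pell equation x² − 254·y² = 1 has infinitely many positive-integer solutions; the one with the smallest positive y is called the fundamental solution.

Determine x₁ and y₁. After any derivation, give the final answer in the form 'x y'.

√254 = [15; 1,14,1,30, …], period ℓ=4 (even) → k=3
a_0=15:  p_0=15·1+0=15,  q_0=15·0+1=1
a_1=1:  p_1=1·15+1=16,  q_1=1·1+0=1
a_2=14:  p_2=14·16+15=239,  q_2=14·1+1=15
a_3=1:  p_3=1·239+16=255,  q_3=1·15+1=16
→ (255, 16).  Check: 255²=65025, 254·16²=65024, difference 1.

255 16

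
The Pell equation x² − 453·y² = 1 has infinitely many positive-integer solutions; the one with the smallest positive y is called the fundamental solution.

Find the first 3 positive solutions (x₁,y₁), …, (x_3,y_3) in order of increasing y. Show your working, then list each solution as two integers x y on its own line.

1653751 77700
5469784740001 256992905400
18091323967121133751 850004548596233100

d=453: √d = [21; 3,1,1,10,14,10,1,1,3,42] (ℓ=10, even), read p_9/q_9
k=0  a_k=21  p_k/q_k = 21/1
k=1  a_k=3  p_k/q_k = 64/3
…
k=3  a_k=1  p_k/q_k = 149/7
k=4  a_k=10  p_k/q_k = 1575/74
…
k=8  a_k=1  p_k/q_k = 469329/22051
k=9  a_k=3  p_k/q_k = 1653751/77700
(x₁, y₁) = (1653751, 77700);  1653751² − 453·77700² = 1 ✓
n=2: (1653751,77700)∘(1653751,77700) = (1653751·1653751+453·77700·77700, 1653751·77700+77700·1653751) = (5469784740001,256992905400)
n=3: (5469784740001,256992905400)∘(1653751,77700) = (1653751·5469784740001+453·77700·256992905400, 1653751·256992905400+77700·5469784740001) = (18091323967121133751,850004548596233100)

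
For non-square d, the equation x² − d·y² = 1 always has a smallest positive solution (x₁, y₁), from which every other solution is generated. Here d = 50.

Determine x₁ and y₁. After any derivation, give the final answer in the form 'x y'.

[7; 14] for √50; ℓ=1 ⇒ convergent index 1
step 0: (7, 1)  from 7·(1,0) + (0,1)
step 1: (99, 14)  from 14·(7,1) + (1,0)
→ (99, 14).  Check: 99²=9801, 50·14²=9800, difference 1.

99 14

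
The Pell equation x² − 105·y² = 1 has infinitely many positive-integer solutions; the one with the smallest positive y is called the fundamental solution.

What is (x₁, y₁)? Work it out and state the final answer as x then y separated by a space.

√105 = [10; 4,20, …], period ℓ=2 (even) → k=1
step 0: (10, 1)  from 10·(1,0) + (0,1)
step 1: (41, 4)  from 4·(10,1) + (1,0)
→ (41, 4).  Check: 41²=1681, 105·4²=1680, difference 1.

41 4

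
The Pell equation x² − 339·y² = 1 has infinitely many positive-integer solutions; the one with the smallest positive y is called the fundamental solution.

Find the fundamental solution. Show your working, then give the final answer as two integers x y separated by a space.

97970 5321

[18; 2,2,2,1,17,1,2,2,2,36] for √339; ℓ=10 ⇒ convergent index 9
i=0: a=18 ⇒ p=18, q=1
i=1: a=2 ⇒ p=37, q=2
…
i=3: a=2 ⇒ p=221, q=12
i=4: a=1 ⇒ p=313, q=17
i=5: a=17 ⇒ p=5542, q=301
…
i=8: a=2 ⇒ p=40359, q=2192
i=9: a=2 ⇒ p=97970, q=5321
(x₁, y₁) = (97970, 5321);  97970² − 339·5321² = 1 ✓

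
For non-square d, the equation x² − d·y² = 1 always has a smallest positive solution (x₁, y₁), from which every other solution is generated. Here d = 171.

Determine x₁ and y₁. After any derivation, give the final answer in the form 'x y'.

[13; 13,26] for √171; ℓ=2 ⇒ convergent index 1
k=0  a_k=13  p_k/q_k = 13/1
k=1  a_k=13  p_k/q_k = 170/13
→ (170, 13).  Check: 170²=28900, 171·13²=28899, difference 1.

170 13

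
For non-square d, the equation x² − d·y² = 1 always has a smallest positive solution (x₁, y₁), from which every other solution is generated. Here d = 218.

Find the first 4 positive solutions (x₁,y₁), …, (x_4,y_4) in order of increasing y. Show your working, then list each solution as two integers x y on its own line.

[14; 1,3,3,1,28] for √218; ℓ=5 ⇒ convergent index 9
a_0=14:  p_0=14·1+0=14,  q_0=14·0+1=1
…
a_2=3:  p_2=3·15+14=59,  q_2=3·1+1=4
a_3=3:  p_3=3·59+15=192,  q_3=3·4+1=13
…
a_5=28:  p_5=28·251+192=7220,  q_5=28·17+13=489
a_6=1:  p_6=1·7220+251=7471,  q_6=1·489+17=506
a_7=3:  p_7=3·7471+7220=29633,  q_7=3·506+489=2007
a_8=3:  p_8=3·29633+7471=96370,  q_8=3·2007+506=6527
a_9=1:  p_9=1·96370+29633=126003,  q_9=1·6527+2007=8534
→ (126003, 8534).  Check: 126003²=15876756009, 218·8534²=15876756008, difference 1.
(x_2, y_2) = (126003·126003 + 218·8534·8534, 126003·8534 + 8534·126003) = (31753512017, 2150619204)
(x_3, y_3) = (126003·31753512017 + 218·8534·2150619204, 126003·2150619204 + 8534·31753512017) = (8002075549230099, 541968943114690)
(x_4, y_4) = (126003·8002075549230099 + 218·8534·541968943114690, 126003·541968943114690 + 8534·8002075549230099) = (2016571050827526816577, 136579425476409948936)

126003 8534
31753512017 2150619204
8002075549230099 541968943114690
2016571050827526816577 136579425476409948936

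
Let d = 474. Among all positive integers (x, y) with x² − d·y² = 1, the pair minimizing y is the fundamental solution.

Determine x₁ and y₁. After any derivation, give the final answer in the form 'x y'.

d=474: √d = [21; 1,3,2,1,1,…,3,1,42] (ℓ=14, even), read p_13/q_13
i=0: a=21 ⇒ p=21, q=1
…
i=2: a=3 ⇒ p=87, q=4
…
i=6: a=1 ⇒ p=762, q=35
…
i=9: a=1 ⇒ p=10864, q=499
…
i=12: a=3 ⇒ p=149331, q=6859
i=13: a=1 ⇒ p=193549, q=8890
→ (193549, 8890).  Check: 193549²=37461215401, 474·8890²=37461215400, difference 1.

193549 8890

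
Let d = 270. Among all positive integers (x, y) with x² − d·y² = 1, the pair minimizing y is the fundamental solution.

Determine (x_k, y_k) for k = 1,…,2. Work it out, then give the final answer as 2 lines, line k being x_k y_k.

[16; 2,3,6,3,2,32] for √270; ℓ=6 ⇒ convergent index 5
k=0  a_k=16  p_k/q_k = 16/1
k=1  a_k=2  p_k/q_k = 33/2
…
k=3  a_k=6  p_k/q_k = 723/44
k=4  a_k=3  p_k/q_k = 2284/139
k=5  a_k=2  p_k/q_k = 5291/322
→ (5291, 322).  Check: 5291²=27994681, 270·322²=27994680, difference 1.
k=2:  x_2 = 5291·5291+270·322·322 = 55989361,  y_2 = 5291·322+322·5291 = 3407404

5291 322
55989361 3407404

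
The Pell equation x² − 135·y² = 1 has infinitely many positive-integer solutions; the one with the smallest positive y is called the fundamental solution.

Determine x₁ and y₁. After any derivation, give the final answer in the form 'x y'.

244 21

[11; 1,1,1,1,1,1,1,22] for √135; ℓ=8 ⇒ convergent index 7
i=0: a=11 ⇒ p=11, q=1
i=1: a=1 ⇒ p=12, q=1
…
i=3: a=1 ⇒ p=35, q=3
i=4: a=1 ⇒ p=58, q=5
i=5: a=1 ⇒ p=93, q=8
i=6: a=1 ⇒ p=151, q=13
i=7: a=1 ⇒ p=244, q=21
(x₁, y₁) = (244, 21);  244² − 135·21² = 1 ✓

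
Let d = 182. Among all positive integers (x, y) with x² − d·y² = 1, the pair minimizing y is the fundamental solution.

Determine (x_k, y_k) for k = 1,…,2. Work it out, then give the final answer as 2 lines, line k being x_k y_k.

27 2
1457 108

[13; 2,26] for √182; ℓ=2 ⇒ convergent index 1
step 0: (13, 1)  from 13·(1,0) + (0,1)
step 1: (27, 2)  from 2·(13,1) + (1,0)
(x₁, y₁) = (27, 2);  27² − 182·2² = 1 ✓
(x_2, y_2) = (27·27 + 182·2·2, 27·2 + 2·27) = (1457, 108)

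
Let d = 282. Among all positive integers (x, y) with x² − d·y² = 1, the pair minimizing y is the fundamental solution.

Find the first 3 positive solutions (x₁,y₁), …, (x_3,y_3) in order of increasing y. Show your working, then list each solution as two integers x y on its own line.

√282 → a₀=16, period (1,3,1,4,1,3,1,32); ℓ=8 even so k=7
a_0=16:  p_0=16·1+0=16,  q_0=16·0+1=1
a_1=1:  p_1=1·16+1=17,  q_1=1·1+0=1
a_2=3:  p_2=3·17+16=67,  q_2=3·1+1=4
a_3=1:  p_3=1·67+17=84,  q_3=1·4+1=5
a_4=4:  p_4=4·84+67=403,  q_4=4·5+4=24
a_5=1:  p_5=1·403+84=487,  q_5=1·24+5=29
a_6=3:  p_6=3·487+403=1864,  q_6=3·29+24=111
a_7=1:  p_7=1·1864+487=2351,  q_7=1·111+29=140
(x₁, y₁) = (2351, 140);  2351² − 282·140² = 1 ✓
k=2:  x_2 = 2351·2351+282·140·140 = 11054401,  y_2 = 2351·140+140·2351 = 658280
k=3:  x_3 = 2351·11054401+282·140·658280 = 51977791151,  y_3 = 2351·658280+140·11054401 = 3095232420

2351 140
11054401 658280
51977791151 3095232420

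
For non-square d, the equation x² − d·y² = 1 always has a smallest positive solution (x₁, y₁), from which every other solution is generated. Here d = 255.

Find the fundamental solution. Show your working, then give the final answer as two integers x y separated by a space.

16 1

√255 → a₀=15, period (1,30); ℓ=2 even so k=1
k=0  a_k=15  p_k/q_k = 15/1
k=1  a_k=1  p_k/q_k = 16/1
(x₁, y₁) = (16, 1);  16² − 255·1² = 1 ✓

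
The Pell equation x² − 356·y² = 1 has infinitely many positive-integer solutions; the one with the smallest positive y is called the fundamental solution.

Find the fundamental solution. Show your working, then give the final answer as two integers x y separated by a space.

√356 = [18; 1,6,1,1,2,…,6,1,36, …], period ℓ=14 (even) → k=13
i=0: a=18 ⇒ p=18, q=1
i=1: a=1 ⇒ p=19, q=1
i=2: a=6 ⇒ p=132, q=7
i=3: a=1 ⇒ p=151, q=8
…
i=5: a=2 ⇒ p=717, q=38
i=6: a=1 ⇒ p=1000, q=53
i=7: a=8 ⇒ p=8717, q=462
i=8: a=1 ⇒ p=9717, q=515
i=9: a=2 ⇒ p=28151, q=1492
i=10: a=1 ⇒ p=37868, q=2007
i=11: a=1 ⇒ p=66019, q=3499
i=12: a=6 ⇒ p=433982, q=23001
i=13: a=1 ⇒ p=500001, q=26500
fundamental: x₁=500001, y₁=26500  (since 250001000001 − 356·702250000 = 1)

500001 26500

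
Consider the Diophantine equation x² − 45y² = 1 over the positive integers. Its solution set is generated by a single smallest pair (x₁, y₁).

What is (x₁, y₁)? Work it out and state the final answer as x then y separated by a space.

[6; 1,2,2,2,1,12] for √45; ℓ=6 ⇒ convergent index 5
i=0: a=6 ⇒ p=6, q=1
i=1: a=1 ⇒ p=7, q=1
…
i=3: a=2 ⇒ p=47, q=7
i=4: a=2 ⇒ p=114, q=17
i=5: a=1 ⇒ p=161, q=24
fundamental: x₁=161, y₁=24  (since 25921 − 45·576 = 1)

161 24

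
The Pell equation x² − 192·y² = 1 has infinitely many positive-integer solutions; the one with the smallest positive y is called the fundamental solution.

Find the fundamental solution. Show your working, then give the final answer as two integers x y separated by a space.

97 7

d=192: √d = [13; 1,5,1,26] (ℓ=4, even), read p_3/q_3
k=0  a_k=13  p_k/q_k = 13/1
k=1  a_k=1  p_k/q_k = 14/1
k=2  a_k=5  p_k/q_k = 83/6
k=3  a_k=1  p_k/q_k = 97/7
→ (97, 7).  Check: 97²=9409, 192·7²=9408, difference 1.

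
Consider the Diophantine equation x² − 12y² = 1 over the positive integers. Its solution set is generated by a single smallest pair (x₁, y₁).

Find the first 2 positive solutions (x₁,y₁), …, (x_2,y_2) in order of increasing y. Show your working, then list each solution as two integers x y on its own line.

[3; 2,6] for √12; ℓ=2 ⇒ convergent index 1
i=0: a=3 ⇒ p=3, q=1
i=1: a=2 ⇒ p=7, q=2
(x₁, y₁) = (7, 2);  7² − 12·2² = 1 ✓
(7+2√12)^2 = 97 + 28√12

7 2
97 28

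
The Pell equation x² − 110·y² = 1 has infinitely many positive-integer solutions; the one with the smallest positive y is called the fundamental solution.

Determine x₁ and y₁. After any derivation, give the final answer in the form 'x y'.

21 2

√110 → a₀=10, period (2,20); ℓ=2 even so k=1
a_0=10:  p_0=10·1+0=10,  q_0=10·0+1=1
a_1=2:  p_1=2·10+1=21,  q_1=2·1+0=2
fundamental: x₁=21, y₁=2  (since 441 − 110·4 = 1)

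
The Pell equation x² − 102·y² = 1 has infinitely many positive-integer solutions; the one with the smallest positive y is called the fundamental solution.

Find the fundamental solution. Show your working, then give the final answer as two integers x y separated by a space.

[10; 10,20] for √102; ℓ=2 ⇒ convergent index 1
a_0=10:  p_0=10·1+0=10,  q_0=10·0+1=1
a_1=10:  p_1=10·10+1=101,  q_1=10·1+0=10
fundamental: x₁=101, y₁=10  (since 10201 − 102·100 = 1)

101 10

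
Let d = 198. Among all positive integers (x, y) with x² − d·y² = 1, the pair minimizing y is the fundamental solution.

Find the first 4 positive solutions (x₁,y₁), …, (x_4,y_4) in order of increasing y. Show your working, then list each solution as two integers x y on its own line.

[14; 14,28] for √198; ℓ=2 ⇒ convergent index 1
a_0=14:  p_0=14·1+0=14,  q_0=14·0+1=1
a_1=14:  p_1=14·14+1=197,  q_1=14·1+0=14
(x₁, y₁) = (197, 14);  197² − 198·14² = 1 ✓
(197+14√198)^2 = 77617 + 5516√198
(197+14√198)^3 = 30580901 + 2173290√198
(197+14√198)^4 = 12048797377 + 856270744√198

197 14
77617 5516
30580901 2173290
12048797377 856270744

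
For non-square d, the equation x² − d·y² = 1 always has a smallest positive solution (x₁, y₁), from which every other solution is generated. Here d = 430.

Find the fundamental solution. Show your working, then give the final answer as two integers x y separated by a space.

d=430: √d = [20; 1,2,1,3,1,…,2,1,40] (ℓ=14, even), read p_13/q_13
i=0: a=20 ⇒ p=20, q=1
i=1: a=1 ⇒ p=21, q=1
…
i=6: a=6 ⇒ p=2675, q=129
…
i=12: a=2 ⇒ p=2107880, q=101651
i=13: a=1 ⇒ p=2862251, q=138030
fundamental: x₁=2862251, y₁=138030  (since 8192480787001 − 430·19052280900 = 1)

2862251 138030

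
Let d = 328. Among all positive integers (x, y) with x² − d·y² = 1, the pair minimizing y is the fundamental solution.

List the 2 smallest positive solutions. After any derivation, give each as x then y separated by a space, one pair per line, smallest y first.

[18; 9,36] for √328; ℓ=2 ⇒ convergent index 1
step 0: (18, 1)  from 18·(1,0) + (0,1)
step 1: (163, 9)  from 9·(18,1) + (1,0)
(x₁, y₁) = (163, 9);  163² − 328·9² = 1 ✓
k=2:  x_2 = 163·163+328·9·9 = 53137,  y_2 = 163·9+9·163 = 2934

163 9
53137 2934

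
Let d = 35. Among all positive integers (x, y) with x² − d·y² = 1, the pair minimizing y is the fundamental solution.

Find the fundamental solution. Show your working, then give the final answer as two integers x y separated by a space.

6 1

[5; 1,10] for √35; ℓ=2 ⇒ convergent index 1
k=0  a_k=5  p_k/q_k = 5/1
k=1  a_k=1  p_k/q_k = 6/1
(x₁, y₁) = (6, 1);  6² − 35·1² = 1 ✓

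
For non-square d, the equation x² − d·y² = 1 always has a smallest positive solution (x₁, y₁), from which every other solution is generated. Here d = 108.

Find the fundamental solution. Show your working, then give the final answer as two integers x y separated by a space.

√108 = [10; 2,1,1,4,1,1,2,20, …], period ℓ=8 (even) → k=7
step 0: (10, 1)  from 10·(1,0) + (0,1)
…
step 4: (239, 23)  from 4·(52,5) + (31,3)
…
step 6: (530, 51)  from 1·(291,28) + (239,23)
step 7: (1351, 130)  from 2·(530,51) + (291,28)
(x₁, y₁) = (1351, 130);  1351² − 108·130² = 1 ✓

1351 130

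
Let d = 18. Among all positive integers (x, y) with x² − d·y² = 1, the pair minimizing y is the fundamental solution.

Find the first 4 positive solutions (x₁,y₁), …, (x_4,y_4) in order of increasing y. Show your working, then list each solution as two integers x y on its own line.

17 4
577 136
19601 4620
665857 156944

√18 → a₀=4, period (4,8); ℓ=2 even so k=1
i=0: a=4 ⇒ p=4, q=1
i=1: a=4 ⇒ p=17, q=4
fundamental: x₁=17, y₁=4  (since 289 − 18·16 = 1)
(x_2, y_2) = (17·17 + 18·4·4, 17·4 + 4·17) = (577, 136)
(x_3, y_3) = (17·577 + 18·4·136, 17·136 + 4·577) = (19601, 4620)
(x_4, y_4) = (17·19601 + 18·4·4620, 17·4620 + 4·19601) = (665857, 156944)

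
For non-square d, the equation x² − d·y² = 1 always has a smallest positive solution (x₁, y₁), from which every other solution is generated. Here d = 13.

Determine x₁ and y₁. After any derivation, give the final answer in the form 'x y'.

649 180

√13 → a₀=3, period (1,1,1,1,6); ℓ=5 odd so k=9
k=0  a_k=3  p_k/q_k = 3/1
k=1  a_k=1  p_k/q_k = 4/1
k=2  a_k=1  p_k/q_k = 7/2
…
k=4  a_k=1  p_k/q_k = 18/5
k=5  a_k=6  p_k/q_k = 119/33
k=6  a_k=1  p_k/q_k = 137/38
…
k=8  a_k=1  p_k/q_k = 393/109
k=9  a_k=1  p_k/q_k = 649/180
fundamental: x₁=649, y₁=180  (since 421201 − 13·32400 = 1)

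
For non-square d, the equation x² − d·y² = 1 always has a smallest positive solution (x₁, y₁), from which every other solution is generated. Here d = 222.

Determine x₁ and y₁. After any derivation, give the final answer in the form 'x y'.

149 10

[14; 1,8,1,28] for √222; ℓ=4 ⇒ convergent index 3
a_0=14:  p_0=14·1+0=14,  q_0=14·0+1=1
a_1=1:  p_1=1·14+1=15,  q_1=1·1+0=1
a_2=8:  p_2=8·15+14=134,  q_2=8·1+1=9
a_3=1:  p_3=1·134+15=149,  q_3=1·9+1=10
→ (149, 10).  Check: 149²=22201, 222·10²=22200, difference 1.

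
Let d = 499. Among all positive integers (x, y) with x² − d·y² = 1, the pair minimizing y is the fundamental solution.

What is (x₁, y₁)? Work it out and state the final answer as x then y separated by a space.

[22; 2,1,21,1,2,44] for √499; ℓ=6 ⇒ convergent index 5
k=0  a_k=22  p_k/q_k = 22/1
…
k=2  a_k=1  p_k/q_k = 67/3
k=3  a_k=21  p_k/q_k = 1452/65
k=4  a_k=1  p_k/q_k = 1519/68
k=5  a_k=2  p_k/q_k = 4490/201
fundamental: x₁=4490, y₁=201  (since 20160100 − 499·40401 = 1)

4490 201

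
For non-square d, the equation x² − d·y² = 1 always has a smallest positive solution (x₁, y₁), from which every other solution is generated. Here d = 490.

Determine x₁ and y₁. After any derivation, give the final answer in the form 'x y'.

d=490: √d = [22; 7,2,1,4,4,4,1,2,7,44] (ℓ=10, even), read p_9/q_9
step 0: (22, 1)  from 22·(1,0) + (0,1)
step 1: (155, 7)  from 7·(22,1) + (1,0)
…
step 3: (487, 22)  from 1·(332,15) + (155,7)
…
step 5: (9607, 434)  from 4·(2280,103) + (487,22)
…
step 7: (50315, 2273)  from 1·(40708,1839) + (9607,434)
step 8: (141338, 6385)  from 2·(50315,2273) + (40708,1839)
step 9: (1039681, 46968)  from 7·(141338,6385) + (50315,2273)
(x₁, y₁) = (1039681, 46968);  1039681² − 490·46968² = 1 ✓

1039681 46968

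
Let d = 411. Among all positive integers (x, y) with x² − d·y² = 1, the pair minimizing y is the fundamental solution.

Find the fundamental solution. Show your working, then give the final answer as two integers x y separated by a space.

49730 2453

√411 = [20; 3,1,1,1,19,1,1,1,3,40, …], period ℓ=10 (even) → k=9
step 0: (20, 1)  from 20·(1,0) + (0,1)
…
step 2: (81, 4)  from 1·(61,3) + (20,1)
step 3: (142, 7)  from 1·(81,4) + (61,3)
step 4: (223, 11)  from 1·(142,7) + (81,4)
step 5: (4379, 216)  from 19·(223,11) + (142,7)
step 6: (4602, 227)  from 1·(4379,216) + (223,11)
step 7: (8981, 443)  from 1·(4602,227) + (4379,216)
step 8: (13583, 670)  from 1·(8981,443) + (4602,227)
step 9: (49730, 2453)  from 3·(13583,670) + (8981,443)
(x₁, y₁) = (49730, 2453);  49730² − 411·2453² = 1 ✓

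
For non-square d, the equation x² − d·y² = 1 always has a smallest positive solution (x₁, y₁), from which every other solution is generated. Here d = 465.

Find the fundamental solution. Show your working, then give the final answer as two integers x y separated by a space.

[21; 1,1,3,2,2,2,3,1,1,42] for √465; ℓ=10 ⇒ convergent index 9
step 0: (21, 1)  from 21·(1,0) + (0,1)
step 1: (22, 1)  from 1·(21,1) + (1,0)
step 2: (43, 2)  from 1·(22,1) + (21,1)
step 3: (151, 7)  from 3·(43,2) + (22,1)
step 4: (345, 16)  from 2·(151,7) + (43,2)
step 5: (841, 39)  from 2·(345,16) + (151,7)
step 6: (2027, 94)  from 2·(841,39) + (345,16)
…
step 8: (8949, 415)  from 1·(6922,321) + (2027,94)
step 9: (15871, 736)  from 1·(8949,415) + (6922,321)
fundamental: x₁=15871, y₁=736  (since 251888641 − 465·541696 = 1)

15871 736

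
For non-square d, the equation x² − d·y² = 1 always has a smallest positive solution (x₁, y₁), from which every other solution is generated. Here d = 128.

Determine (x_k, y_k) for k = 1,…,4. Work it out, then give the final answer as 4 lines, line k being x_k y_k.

d=128: √d = [11; 3,5,3,22] (ℓ=4, even), read p_3/q_3
k=0  a_k=11  p_k/q_k = 11/1
k=1  a_k=3  p_k/q_k = 34/3
k=2  a_k=5  p_k/q_k = 181/16
k=3  a_k=3  p_k/q_k = 577/51
fundamental: x₁=577, y₁=51  (since 332929 − 128·2601 = 1)
(x_2, y_2) = (577·577 + 128·51·51, 577·51 + 51·577) = (665857, 58854)
(x_3, y_3) = (577·665857 + 128·51·58854, 577·58854 + 51·665857) = (768398401, 67917465)
(x_4, y_4) = (577·768398401 + 128·51·67917465, 577·67917465 + 51·768398401) = (886731088897, 78376695756)

577 51
665857 58854
768398401 67917465
886731088897 78376695756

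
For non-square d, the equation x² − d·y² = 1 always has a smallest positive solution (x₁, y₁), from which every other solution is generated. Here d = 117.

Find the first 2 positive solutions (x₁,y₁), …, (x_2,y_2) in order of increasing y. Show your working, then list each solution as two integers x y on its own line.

649 60
842401 77880

√117 = [10; 1,4,2,4,1,20, …], period ℓ=6 (even) → k=5
a_0=10:  p_0=10·1+0=10,  q_0=10·0+1=1
a_1=1:  p_1=1·10+1=11,  q_1=1·1+0=1
a_2=4:  p_2=4·11+10=54,  q_2=4·1+1=5
…
a_4=4:  p_4=4·119+54=530,  q_4=4·11+5=49
a_5=1:  p_5=1·530+119=649,  q_5=1·49+11=60
→ (649, 60).  Check: 649²=421201, 117·60²=421200, difference 1.
(649+60√117)^2 = 842401 + 77880√117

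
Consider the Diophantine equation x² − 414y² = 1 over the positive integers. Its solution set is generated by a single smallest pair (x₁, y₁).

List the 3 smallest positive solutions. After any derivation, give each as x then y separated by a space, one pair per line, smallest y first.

d=414: √d = [20; 2,1,7,2,7,1,2,40] (ℓ=8, even), read p_7/q_7
step 0: (20, 1)  from 20·(1,0) + (0,1)
step 1: (41, 2)  from 2·(20,1) + (1,0)
step 2: (61, 3)  from 1·(41,2) + (20,1)
step 3: (468, 23)  from 7·(61,3) + (41,2)
step 4: (997, 49)  from 2·(468,23) + (61,3)
step 5: (7447, 366)  from 7·(997,49) + (468,23)
step 6: (8444, 415)  from 1·(7447,366) + (997,49)
step 7: (24335, 1196)  from 2·(8444,415) + (7447,366)
→ (24335, 1196).  Check: 24335²=592192225, 414·1196²=592192224, difference 1.
(x_2, y_2) = (24335·24335 + 414·1196·1196, 24335·1196 + 1196·24335) = (1184384449, 58209320)
(x_3, y_3) = (24335·1184384449 + 414·1196·58209320, 24335·58209320 + 1196·1184384449) = (57643991108495, 2833047603204)

24335 1196
1184384449 58209320
57643991108495 2833047603204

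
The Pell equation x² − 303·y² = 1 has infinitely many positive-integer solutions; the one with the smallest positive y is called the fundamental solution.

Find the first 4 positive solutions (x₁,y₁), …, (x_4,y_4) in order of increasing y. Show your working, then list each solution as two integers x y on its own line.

2524 145
12741151 731960
64317327724 3694933935
324673857609601 18652025771920

d=303: √d = [17; 2,2,5,2,2,34] (ℓ=6, even), read p_5/q_5
k=0  a_k=17  p_k/q_k = 17/1
…
k=3  a_k=5  p_k/q_k = 470/27
k=4  a_k=2  p_k/q_k = 1027/59
k=5  a_k=2  p_k/q_k = 2524/145
→ (2524, 145).  Check: 2524²=6370576, 303·145²=6370575, difference 1.
k=2:  x_2 = 2524·2524+303·145·145 = 12741151,  y_2 = 2524·145+145·2524 = 731960
k=3:  x_3 = 2524·12741151+303·145·731960 = 64317327724,  y_3 = 2524·731960+145·12741151 = 3694933935
k=4:  x_4 = 2524·64317327724+303·145·3694933935 = 324673857609601,  y_4 = 2524·3694933935+145·64317327724 = 18652025771920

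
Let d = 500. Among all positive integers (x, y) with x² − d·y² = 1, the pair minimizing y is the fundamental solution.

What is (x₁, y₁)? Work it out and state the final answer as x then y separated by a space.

√500 → a₀=22, period (2,1,3,2,1,…,1,2,44); ℓ=14 even so k=13
i=0: a=22 ⇒ p=22, q=1
…
i=3: a=3 ⇒ p=246, q=11
i=4: a=2 ⇒ p=559, q=25
i=5: a=1 ⇒ p=805, q=36
i=6: a=1 ⇒ p=1364, q=61
…
i=8: a=1 ⇒ p=15809, q=707
…
i=12: a=1 ⇒ p=335522, q=15005
i=13: a=2 ⇒ p=930249, q=41602
fundamental: x₁=930249, y₁=41602  (since 865363202001 − 500·1730726404 = 1)

930249 41602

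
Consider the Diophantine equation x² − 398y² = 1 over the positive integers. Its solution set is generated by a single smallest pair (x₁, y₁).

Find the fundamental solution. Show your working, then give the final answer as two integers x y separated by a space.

399 20

√398 → a₀=19, period (1,18,1,38); ℓ=4 even so k=3
step 0: (19, 1)  from 19·(1,0) + (0,1)
…
step 2: (379, 19)  from 18·(20,1) + (19,1)
step 3: (399, 20)  from 1·(379,19) + (20,1)
fundamental: x₁=399, y₁=20  (since 159201 − 398·400 = 1)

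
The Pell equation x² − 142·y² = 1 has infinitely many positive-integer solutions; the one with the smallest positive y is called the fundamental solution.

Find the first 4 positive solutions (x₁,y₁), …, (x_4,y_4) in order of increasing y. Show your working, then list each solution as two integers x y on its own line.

√142 → a₀=11, period (1,10,1,22); ℓ=4 even so k=3
a_0=11:  p_0=11·1+0=11,  q_0=11·0+1=1
…
a_2=10:  p_2=10·12+11=131,  q_2=10·1+1=11
a_3=1:  p_3=1·131+12=143,  q_3=1·11+1=12
(x₁, y₁) = (143, 12);  143² − 142·12² = 1 ✓
(x_2, y_2) = (143·143 + 142·12·12, 143·12 + 12·143) = (40897, 3432)
(x_3, y_3) = (143·40897 + 142·12·3432, 143·3432 + 12·40897) = (11696399, 981540)
(x_4, y_4) = (143·11696399 + 142·12·981540, 143·981540 + 12·11696399) = (3345129217, 280717008)

143 12
40897 3432
11696399 981540
3345129217 280717008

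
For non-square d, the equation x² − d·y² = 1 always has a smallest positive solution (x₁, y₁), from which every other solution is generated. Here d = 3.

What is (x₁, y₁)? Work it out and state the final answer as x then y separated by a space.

2 1

d=3: √d = [1; 1,2] (ℓ=2, even), read p_1/q_1
i=0: a=1 ⇒ p=1, q=1
i=1: a=1 ⇒ p=2, q=1
fundamental: x₁=2, y₁=1  (since 4 − 3·1 = 1)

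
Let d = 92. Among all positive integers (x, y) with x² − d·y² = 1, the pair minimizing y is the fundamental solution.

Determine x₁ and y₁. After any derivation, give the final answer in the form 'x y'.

[9; 1,1,2,4,2,1,1,18] for √92; ℓ=8 ⇒ convergent index 7
step 0: (9, 1)  from 9·(1,0) + (0,1)
…
step 3: (48, 5)  from 2·(19,2) + (10,1)
step 4: (211, 22)  from 4·(48,5) + (19,2)
…
step 6: (681, 71)  from 1·(470,49) + (211,22)
step 7: (1151, 120)  from 1·(681,71) + (470,49)
(x₁, y₁) = (1151, 120);  1151² − 92·120² = 1 ✓

1151 120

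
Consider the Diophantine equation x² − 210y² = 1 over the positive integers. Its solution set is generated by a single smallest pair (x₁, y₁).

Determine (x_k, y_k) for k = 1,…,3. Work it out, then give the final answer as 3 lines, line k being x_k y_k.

√210 = [14; 2,28, …], period ℓ=2 (even) → k=1
a_0=14:  p_0=14·1+0=14,  q_0=14·0+1=1
a_1=2:  p_1=2·14+1=29,  q_1=2·1+0=2
→ (29, 2).  Check: 29²=841, 210·2²=840, difference 1.
n=2: (29,2)∘(29,2) = (29·29+210·2·2, 29·2+2·29) = (1681,116)
n=3: (1681,116)∘(29,2) = (29·1681+210·2·116, 29·116+2·1681) = (97469,6726)

29 2
1681 116
97469 6726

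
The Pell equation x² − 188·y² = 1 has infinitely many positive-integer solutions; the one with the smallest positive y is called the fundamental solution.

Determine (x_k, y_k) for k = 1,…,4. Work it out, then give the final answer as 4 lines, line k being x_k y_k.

4607 336
42448897 3095904
391124132351 28525659120
3603817713033217 262835420035776

[13; 1,2,2,6,2,2,1,26] for √188; ℓ=8 ⇒ convergent index 7
step 0: (13, 1)  from 13·(1,0) + (0,1)
…
step 2: (41, 3)  from 2·(14,1) + (13,1)
step 3: (96, 7)  from 2·(41,3) + (14,1)
step 4: (617, 45)  from 6·(96,7) + (41,3)
…
step 6: (3277, 239)  from 2·(1330,97) + (617,45)
step 7: (4607, 336)  from 1·(3277,239) + (1330,97)
→ (4607, 336).  Check: 4607²=21224449, 188·336²=21224448, difference 1.
n=2: (4607,336)∘(4607,336) = (4607·4607+188·336·336, 4607·336+336·4607) = (42448897,3095904)
n=3: (42448897,3095904)∘(4607,336) = (4607·42448897+188·336·3095904, 4607·3095904+336·42448897) = (391124132351,28525659120)
n=4: (391124132351,28525659120)∘(4607,336) = (4607·391124132351+188·336·28525659120, 4607·28525659120+336·391124132351) = (3603817713033217,262835420035776)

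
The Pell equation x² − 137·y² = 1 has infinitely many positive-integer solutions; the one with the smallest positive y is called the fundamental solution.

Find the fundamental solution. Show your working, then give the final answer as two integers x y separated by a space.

6083073 519712

√137 → a₀=11, period (1,2,2,1,1,2,2,1,22); ℓ=9 odd so k=17
a_0=11:  p_0=11·1+0=11,  q_0=11·0+1=1
a_1=1:  p_1=1·11+1=12,  q_1=1·1+0=1
a_2=2:  p_2=2·12+11=35,  q_2=2·1+1=3
…
a_4=1:  p_4=1·82+35=117,  q_4=1·7+3=10
a_5=1:  p_5=1·117+82=199,  q_5=1·10+7=17
a_6=2:  p_6=2·199+117=515,  q_6=2·17+10=44
…
a_8=1:  p_8=1·1229+515=1744,  q_8=1·105+44=149
a_9=22:  p_9=22·1744+1229=39597,  q_9=22·149+105=3383
a_10=1:  p_10=1·39597+1744=41341,  q_10=1·3383+149=3532
…
a_12=2:  p_12=2·122279+41341=285899,  q_12=2·10447+3532=24426
a_13=1:  p_13=1·285899+122279=408178,  q_13=1·24426+10447=34873
…
a_15=2:  p_15=2·694077+408178=1796332,  q_15=2·59299+34873=153471
a_16=2:  p_16=2·1796332+694077=4286741,  q_16=2·153471+59299=366241
a_17=1:  p_17=1·4286741+1796332=6083073,  q_17=1·366241+153471=519712
→ (6083073, 519712).  Check: 6083073²=37003777123329, 137·519712²=37003777123328, difference 1.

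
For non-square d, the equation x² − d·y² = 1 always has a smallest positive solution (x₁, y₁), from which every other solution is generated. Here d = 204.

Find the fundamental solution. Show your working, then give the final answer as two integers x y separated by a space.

4999 350

[14; 3,1,1,6,1,1,3,28] for √204; ℓ=8 ⇒ convergent index 7
step 0: (14, 1)  from 14·(1,0) + (0,1)
step 1: (43, 3)  from 3·(14,1) + (1,0)
…
step 4: (657, 46)  from 6·(100,7) + (57,4)
step 5: (757, 53)  from 1·(657,46) + (100,7)
step 6: (1414, 99)  from 1·(757,53) + (657,46)
step 7: (4999, 350)  from 3·(1414,99) + (757,53)
fundamental: x₁=4999, y₁=350  (since 24990001 − 204·122500 = 1)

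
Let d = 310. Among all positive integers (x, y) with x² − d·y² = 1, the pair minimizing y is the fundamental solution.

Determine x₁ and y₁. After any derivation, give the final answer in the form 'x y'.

848719 48204

√310 → a₀=17, period (1,1,1,1,5,…,1,1,34); ℓ=16 even so k=15
k=0  a_k=17  p_k/q_k = 17/1
k=1  a_k=1  p_k/q_k = 18/1
k=2  a_k=1  p_k/q_k = 35/2
k=3  a_k=1  p_k/q_k = 53/3
k=4  a_k=1  p_k/q_k = 88/5
…
k=7  a_k=1  p_k/q_k = 2060/117
k=8  a_k=2  p_k/q_k = 5687/323
k=9  a_k=1  p_k/q_k = 7747/440
k=10  a_k=3  p_k/q_k = 28928/1643
k=11  a_k=5  p_k/q_k = 152387/8655
k=12  a_k=1  p_k/q_k = 181315/10298
k=13  a_k=1  p_k/q_k = 333702/18953
k=14  a_k=1  p_k/q_k = 515017/29251
k=15  a_k=1  p_k/q_k = 848719/48204
(x₁, y₁) = (848719, 48204);  848719² − 310·48204² = 1 ✓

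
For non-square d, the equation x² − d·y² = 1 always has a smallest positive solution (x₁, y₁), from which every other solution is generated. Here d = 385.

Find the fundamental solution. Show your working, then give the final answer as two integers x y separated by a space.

95831 4884

√385 → a₀=19, period (1,1,1,1,1,…,1,1,38); ℓ=16 even so k=15
step 0: (19, 1)  from 19·(1,0) + (0,1)
step 1: (20, 1)  from 1·(19,1) + (1,0)
step 2: (39, 2)  from 1·(20,1) + (19,1)
…
step 4: (98, 5)  from 1·(59,3) + (39,2)
…
step 6: (569, 29)  from 3·(157,8) + (98,5)
…
step 8: (2021, 103)  from 2·(726,37) + (569,29)
…
step 10: (10262, 523)  from 3·(2747,140) + (2021,103)
step 11: (13009, 663)  from 1·(10262,523) + (2747,140)
…
step 13: (36280, 1849)  from 1·(23271,1186) + (13009,663)
step 14: (59551, 3035)  from 1·(36280,1849) + (23271,1186)
step 15: (95831, 4884)  from 1·(59551,3035) + (36280,1849)
(x₁, y₁) = (95831, 4884);  95831² − 385·4884² = 1 ✓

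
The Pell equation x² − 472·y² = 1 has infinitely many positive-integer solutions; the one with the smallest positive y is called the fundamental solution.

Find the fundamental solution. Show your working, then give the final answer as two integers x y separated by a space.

306917 14127

[21; 1,2,1,1,1,…,2,1,42] for √472; ℓ=14 ⇒ convergent index 13
i=0: a=21 ⇒ p=21, q=1
…
i=2: a=2 ⇒ p=65, q=3
i=3: a=1 ⇒ p=87, q=4
i=4: a=1 ⇒ p=152, q=7
i=5: a=1 ⇒ p=239, q=11
…
i=7: a=5 ⇒ p=5779, q=266
i=8: a=4 ⇒ p=24224, q=1115
i=9: a=1 ⇒ p=30003, q=1381
i=10: a=1 ⇒ p=54227, q=2496
…
i=12: a=2 ⇒ p=222687, q=10250
i=13: a=1 ⇒ p=306917, q=14127
fundamental: x₁=306917, y₁=14127  (since 94198044889 − 472·199572129 = 1)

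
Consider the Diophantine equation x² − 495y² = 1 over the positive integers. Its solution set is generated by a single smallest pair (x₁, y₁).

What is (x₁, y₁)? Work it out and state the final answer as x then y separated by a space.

√495 = [22; 4,44, …], period ℓ=2 (even) → k=1
i=0: a=22 ⇒ p=22, q=1
i=1: a=4 ⇒ p=89, q=4
fundamental: x₁=89, y₁=4  (since 7921 − 495·16 = 1)

89 4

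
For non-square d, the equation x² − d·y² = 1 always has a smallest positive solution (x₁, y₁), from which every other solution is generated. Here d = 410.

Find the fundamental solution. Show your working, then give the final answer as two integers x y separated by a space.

81 4

√410 → a₀=20, period (4,40); ℓ=2 even so k=1
step 0: (20, 1)  from 20·(1,0) + (0,1)
step 1: (81, 4)  from 4·(20,1) + (1,0)
(x₁, y₁) = (81, 4);  81² − 410·4² = 1 ✓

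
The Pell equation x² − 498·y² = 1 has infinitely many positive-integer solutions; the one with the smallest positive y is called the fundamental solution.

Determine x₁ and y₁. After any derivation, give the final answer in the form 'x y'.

[22; 3,6,22,6,3,44] for √498; ℓ=6 ⇒ convergent index 5
i=0: a=22 ⇒ p=22, q=1
i=1: a=3 ⇒ p=67, q=3
…
i=3: a=22 ⇒ p=9395, q=421
i=4: a=6 ⇒ p=56794, q=2545
i=5: a=3 ⇒ p=179777, q=8056
(x₁, y₁) = (179777, 8056);  179777² − 498·8056² = 1 ✓

179777 8056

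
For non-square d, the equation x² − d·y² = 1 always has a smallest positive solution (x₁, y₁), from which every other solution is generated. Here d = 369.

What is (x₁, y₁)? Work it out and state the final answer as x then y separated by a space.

[19; 4,1,3,2,7,4,7,2,3,1,4,38] for √369; ℓ=12 ⇒ convergent index 11
step 0: (19, 1)  from 19·(1,0) + (0,1)
step 1: (77, 4)  from 4·(19,1) + (1,0)
step 2: (96, 5)  from 1·(77,4) + (19,1)
…
step 4: (826, 43)  from 2·(365,19) + (96,5)
step 5: (6147, 320)  from 7·(826,43) + (365,19)
…
step 7: (184045, 9581)  from 7·(25414,1323) + (6147,320)
step 8: (393504, 20485)  from 2·(184045,9581) + (25414,1323)
…
step 10: (1758061, 91521)  from 1·(1364557,71036) + (393504,20485)
step 11: (8396801, 437120)  from 4·(1758061,91521) + (1364557,71036)
→ (8396801, 437120).  Check: 8396801²=70506267033601, 369·437120²=70506267033600, difference 1.

8396801 437120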